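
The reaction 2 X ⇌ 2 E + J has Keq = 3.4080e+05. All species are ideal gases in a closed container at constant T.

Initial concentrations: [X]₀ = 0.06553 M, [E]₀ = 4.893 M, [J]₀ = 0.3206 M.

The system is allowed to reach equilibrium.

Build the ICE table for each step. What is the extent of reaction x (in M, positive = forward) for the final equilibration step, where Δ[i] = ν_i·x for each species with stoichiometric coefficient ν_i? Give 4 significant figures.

x = 0.03025 M

Q₀ = 1787 vs Keq = 3.4080e+05 ⇒ Q<K, forward
Step 1:
                    X           E           J
  init        0.06553       4.893      0.3206
  Δ           -0.0605      0.0605     0.03025
  eq         0.005026       4.954      0.3509
  solve Keq expr → x = 0.03025; check Q = 3.4080e+05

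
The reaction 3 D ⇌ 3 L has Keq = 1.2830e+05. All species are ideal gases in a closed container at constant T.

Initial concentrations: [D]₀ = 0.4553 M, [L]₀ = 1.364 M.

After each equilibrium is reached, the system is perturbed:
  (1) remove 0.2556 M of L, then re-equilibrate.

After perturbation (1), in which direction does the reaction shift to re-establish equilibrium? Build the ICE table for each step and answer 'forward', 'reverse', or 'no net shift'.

Direction: forward

Q₀ = 26.89 vs Keq = 1.2830e+05 ⇒ Q<K, forward
Step 1:
                  D         L
  I          0.4553     1.364
  C         -0.4199    0.4199
  E         0.03537     1.784
  solve Keq expr → x = 0.14; check Q = 1.2830e+05
Then remove 0.2556 M of L.
Step 2:
                  D         L
  I         0.03537     1.528
  C       -0.004969  0.004969
  E          0.0304     1.533
  solve Keq expr → x = 0.001656; check Q = 1.2830e+05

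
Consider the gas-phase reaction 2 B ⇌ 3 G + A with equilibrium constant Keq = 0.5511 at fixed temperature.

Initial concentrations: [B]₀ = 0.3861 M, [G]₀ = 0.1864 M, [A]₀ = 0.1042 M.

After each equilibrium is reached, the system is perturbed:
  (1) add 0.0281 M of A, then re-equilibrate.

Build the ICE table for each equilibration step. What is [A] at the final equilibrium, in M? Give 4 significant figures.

Q₀ = 0.004527 vs Keq = 0.5511 ⇒ Q<K, forward
Step 1:
                    B           G           A
  init         0.3861      0.1864      0.1042
  Δ           -0.1907       0.286     0.09535
  eq           0.1954      0.4724      0.1995
  solve Keq expr → x = 0.09535; check Q = 0.5511
Then add 0.0281 M of A.
Step 2:
                    B           G           A
  init         0.1954      0.4724      0.2276
  Δ          0.006013    -0.00902   -0.003007
  eq           0.2014      0.4634      0.2246
  solve Keq expr → x = -0.003007; check Q = 0.5511

[A]_eq = 0.2246 M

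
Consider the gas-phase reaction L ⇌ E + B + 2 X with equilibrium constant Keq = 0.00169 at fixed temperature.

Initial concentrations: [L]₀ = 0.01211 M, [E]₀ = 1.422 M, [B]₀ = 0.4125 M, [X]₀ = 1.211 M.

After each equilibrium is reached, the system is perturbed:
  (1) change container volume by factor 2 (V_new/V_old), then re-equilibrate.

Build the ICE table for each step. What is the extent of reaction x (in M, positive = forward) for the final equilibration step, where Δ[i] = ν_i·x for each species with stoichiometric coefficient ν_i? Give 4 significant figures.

Q₀ = 71.03 vs Keq = 0.00169 ⇒ Q>K, reverse
Step 1:
                  L         E         B         X
  I         0.01211     1.422    0.4125     1.211
  C           0.408    -0.408    -0.408    -0.816
  E          0.4201     1.014  0.004488     0.395
  solve Keq expr → x = -0.408; check Q = 0.00169
Then change container volume by factor 2 (V_new/V_old).
Step 2:
                  L         E         B         X
  I          0.2101     0.507  0.002244    0.1975
  C        -0.01118   0.01118   0.01118   0.02235
  E          0.1989    0.5182   0.01342    0.2198
  solve Keq expr → x = 0.01118; check Q = 0.00169

x = 0.01118 M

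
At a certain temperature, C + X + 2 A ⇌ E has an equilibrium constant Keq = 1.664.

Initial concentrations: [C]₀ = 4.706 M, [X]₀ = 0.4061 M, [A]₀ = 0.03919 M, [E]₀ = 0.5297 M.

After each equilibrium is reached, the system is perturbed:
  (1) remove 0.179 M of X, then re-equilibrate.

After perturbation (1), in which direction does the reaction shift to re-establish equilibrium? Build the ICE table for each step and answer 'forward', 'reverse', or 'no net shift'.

Direction: reverse

Q₀ = 180.5 vs Keq = 1.664 ⇒ Q>K, reverse
Step 1:
                   C          X          A          E
  I            4.706     0.4061    0.03919     0.5297
  C           0.1319     0.1319     0.2639    -0.1319
  E            4.838      0.538      0.303     0.3978
  solve Keq expr → x = -0.1319; check Q = 1.664
Then remove 0.179 M of X.
Step 2:
                   C          X          A          E
  I            4.838      0.359      0.303     0.3978
  C          0.02273    0.02273    0.04547   -0.02273
  E            4.861     0.3818     0.3485      0.375
  solve Keq expr → x = -0.02273; check Q = 1.664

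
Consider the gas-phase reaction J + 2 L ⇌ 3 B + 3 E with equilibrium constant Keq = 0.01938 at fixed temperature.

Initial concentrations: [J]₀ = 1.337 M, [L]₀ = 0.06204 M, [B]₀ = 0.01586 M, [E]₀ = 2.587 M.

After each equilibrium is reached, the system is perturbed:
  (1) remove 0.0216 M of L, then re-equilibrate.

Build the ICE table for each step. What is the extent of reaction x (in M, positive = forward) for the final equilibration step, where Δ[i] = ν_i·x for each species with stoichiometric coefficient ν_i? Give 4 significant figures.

Q₀ = 0.01342 vs Keq = 0.01938 ⇒ Q<K, forward
Step 1:
                   J          L          B          E
  I            1.337    0.06204    0.01586      2.587
  C       -6.0557e-04  -0.001211   0.001817   0.001817
  E            1.336    0.06083    0.01768      2.589
  solve Keq expr → x = 6.0557e-04; check Q = 0.01938
Then remove 0.0216 M of L.
Step 2:
                   J          L          B          E
  I            1.336    0.03923    0.01768      2.589
  C         0.001294   0.002588  -0.003883  -0.003883
  E            1.338    0.04182    0.01379      2.585
  solve Keq expr → x = -0.001294; check Q = 0.01938

x = -0.001294 M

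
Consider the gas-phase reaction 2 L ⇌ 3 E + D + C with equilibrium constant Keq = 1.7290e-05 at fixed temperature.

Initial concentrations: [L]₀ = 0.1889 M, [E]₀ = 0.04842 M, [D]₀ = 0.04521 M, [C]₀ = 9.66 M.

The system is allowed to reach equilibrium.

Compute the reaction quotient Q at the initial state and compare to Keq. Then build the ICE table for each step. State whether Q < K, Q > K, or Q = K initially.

Q₀ = 0.001389 vs Keq = 1.7290e-05 ⇒ Q>K, reverse
Step 1:
                  L         E         D         C
  I          0.1889   0.04842   0.04521      9.66
  C         0.02335  -0.03502  -0.01167  -0.01167
  E          0.2122    0.0134   0.03354     9.648
  solve Keq expr → x = -0.01167; check Q = 1.7290e-05

Q₀ = 0.001389; Q > K (proceeds reverse)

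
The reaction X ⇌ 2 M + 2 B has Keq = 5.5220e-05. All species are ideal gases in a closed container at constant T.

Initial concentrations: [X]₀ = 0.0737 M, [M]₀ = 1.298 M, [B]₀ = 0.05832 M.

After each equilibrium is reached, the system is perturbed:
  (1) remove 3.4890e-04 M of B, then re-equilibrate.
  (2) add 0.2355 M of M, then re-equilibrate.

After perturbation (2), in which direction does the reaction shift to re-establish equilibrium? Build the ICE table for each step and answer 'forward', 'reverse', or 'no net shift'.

Direction: reverse

Q₀ = 0.07775 vs Keq = 5.5220e-05 ⇒ Q>K, reverse
Step 1:
                   X          M          B
  I           0.0737      1.298    0.05832
  C           0.0282   -0.05641   -0.05641
  E           0.1019      1.242   0.001911
  solve Keq expr → x = -0.0282; check Q = 5.5220e-05
Then remove 3.4890e-04 M of B.
Step 2:
                   X          M          B
  I           0.1019      1.242   0.001562
  C       -1.7337e-04 3.4674e-04 3.4674e-04
  E           0.1017      1.242   0.001908
  solve Keq expr → x = 1.7337e-04; check Q = 5.5220e-05
Then add 0.2355 M of M.
Step 3:
                   X          M          B
  I           0.1017      1.477   0.001908
  C       1.5134e-04 -3.0268e-04 -3.0268e-04
  E           0.1019      1.477   0.001606
  solve Keq expr → x = -1.5134e-04; check Q = 5.5220e-05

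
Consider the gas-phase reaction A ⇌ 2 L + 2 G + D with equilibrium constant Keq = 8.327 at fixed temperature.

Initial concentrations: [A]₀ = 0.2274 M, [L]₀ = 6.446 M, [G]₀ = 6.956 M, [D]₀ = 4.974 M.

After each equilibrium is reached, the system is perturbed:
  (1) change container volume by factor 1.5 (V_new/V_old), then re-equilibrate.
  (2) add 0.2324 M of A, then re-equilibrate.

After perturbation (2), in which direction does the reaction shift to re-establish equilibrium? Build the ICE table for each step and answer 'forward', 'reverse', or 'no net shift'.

Q₀ = 4.3976e+04 vs Keq = 8.327 ⇒ Q>K, reverse
Step 1:
                   A          L          G          D
  Initial     0.2274      6.446      6.956      4.974
  Change       2.475      -4.95      -4.95     -2.475
  Equil        2.702      1.496      2.006      2.499
  solve Keq expr → x = -2.475; check Q = 8.327
Then change container volume by factor 1.5 (V_new/V_old).
Step 2:
                   A          L          G          D
  Initial      1.802     0.9973      1.337      1.666
  Change      -0.231      0.462      0.462      0.231
  Equil        1.571      1.459      1.799      1.897
  solve Keq expr → x = 0.231; check Q = 8.327
Then add 0.2324 M of A.
Step 3:
                   A          L          G          D
  Initial      1.803      1.459      1.799      1.897
  Change    -0.02309    0.04618    0.04618    0.02309
  Equil         1.78      1.505      1.845       1.92
  solve Keq expr → x = 0.02309; check Q = 8.327

Direction: forward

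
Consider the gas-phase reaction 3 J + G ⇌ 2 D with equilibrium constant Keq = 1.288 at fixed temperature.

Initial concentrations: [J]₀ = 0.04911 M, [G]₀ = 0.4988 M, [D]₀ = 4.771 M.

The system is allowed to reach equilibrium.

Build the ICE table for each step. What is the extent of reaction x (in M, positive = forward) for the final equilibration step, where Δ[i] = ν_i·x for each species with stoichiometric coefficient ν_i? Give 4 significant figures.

Q₀ = 3.8529e+05 vs Keq = 1.288 ⇒ Q>K, reverse
Step 1:
                  J         G         D
  Initial   0.04911    0.4988     4.771
  Change      1.959    0.6529    -1.306
  Equil       2.008     1.152     3.465
  solve Keq expr → x = -0.6529; check Q = 1.288

x = -0.6529 M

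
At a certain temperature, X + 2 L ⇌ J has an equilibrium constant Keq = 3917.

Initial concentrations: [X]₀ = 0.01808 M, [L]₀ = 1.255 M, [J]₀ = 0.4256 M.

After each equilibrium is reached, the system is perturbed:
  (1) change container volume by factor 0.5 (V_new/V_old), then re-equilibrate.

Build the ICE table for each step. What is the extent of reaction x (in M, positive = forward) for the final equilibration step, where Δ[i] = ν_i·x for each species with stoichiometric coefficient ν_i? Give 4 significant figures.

Q₀ = 14.95 vs Keq = 3917 ⇒ Q<K, forward
Step 1:
                    X           L           J
  init        0.01808       1.255      0.4256
  Δ            -0.018    -0.03601       0.018
  eq       7.6215e-05       1.219      0.4436
  solve Keq expr → x = 0.018; check Q = 3917
Then change container volume by factor 0.5 (V_new/V_old).
Step 2:
                    X           L           J
  init     1.5243e-04       2.438      0.8872
  Δ       -1.1431e-04 -2.2862e-04  1.1431e-04
  eq       3.8119e-05       2.438      0.8873
  solve Keq expr → x = 1.1431e-04; check Q = 3917

x = 1.1431e-04 M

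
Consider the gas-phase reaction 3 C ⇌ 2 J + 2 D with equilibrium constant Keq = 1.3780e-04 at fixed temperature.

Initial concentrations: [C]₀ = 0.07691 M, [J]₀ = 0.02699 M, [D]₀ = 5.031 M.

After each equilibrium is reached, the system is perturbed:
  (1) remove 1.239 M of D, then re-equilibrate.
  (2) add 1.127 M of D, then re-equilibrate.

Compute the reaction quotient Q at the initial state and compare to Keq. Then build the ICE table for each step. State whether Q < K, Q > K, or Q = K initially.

Q₀ = 40.53; Q > K (proceeds reverse)

Q₀ = 40.53 vs Keq = 1.3780e-04 ⇒ Q>K, reverse
Step 1:
                  C         J         D
  Initial   0.07691   0.02699     5.031
  Change    0.04034   -0.0269   -0.0269
  Equil      0.1173 9.4186e-05     5.004
  solve Keq expr → x = -0.01345; check Q = 1.3780e-04
Then remove 1.239 M of D.
Step 2:
                  C         J         D
  Initial    0.1173 9.4186e-05     3.765
  Change  -4.6379e-05 3.0919e-05 3.0919e-05
  Equil      0.1172 1.2511e-04     3.765
  solve Keq expr → x = 1.5460e-05; check Q = 1.3780e-04
Then add 1.127 M of D.
Step 3:
                  C         J         D
  Initial    0.1172 1.2511e-04     4.892
  Change  4.3150e-05 -2.8767e-05 -2.8767e-05
  Equil      0.1173 9.6339e-05     4.892
  solve Keq expr → x = -1.4383e-05; check Q = 1.3780e-04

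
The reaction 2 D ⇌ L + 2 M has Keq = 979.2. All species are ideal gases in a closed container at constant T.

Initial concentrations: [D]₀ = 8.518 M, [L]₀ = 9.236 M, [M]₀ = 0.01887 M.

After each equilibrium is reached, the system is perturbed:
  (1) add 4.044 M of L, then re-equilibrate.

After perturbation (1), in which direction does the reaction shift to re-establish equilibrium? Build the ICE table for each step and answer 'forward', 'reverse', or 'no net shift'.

Direction: reverse

Q₀ = 4.5327e-05 vs Keq = 979.2 ⇒ Q<K, forward
Step 1:
                  D         L         M
  init        8.518     9.236   0.01887
  Δ          -7.634     3.817     7.634
  eq         0.8836     13.05     7.653
  solve Keq expr → x = 3.817; check Q = 979.2
Then add 4.044 M of L.
Step 2:
                  D         L         M
  init       0.8836      17.1     7.653
  Δ          0.1113  -0.05566   -0.1113
  eq         0.9949     17.04     7.542
  solve Keq expr → x = -0.05566; check Q = 979.2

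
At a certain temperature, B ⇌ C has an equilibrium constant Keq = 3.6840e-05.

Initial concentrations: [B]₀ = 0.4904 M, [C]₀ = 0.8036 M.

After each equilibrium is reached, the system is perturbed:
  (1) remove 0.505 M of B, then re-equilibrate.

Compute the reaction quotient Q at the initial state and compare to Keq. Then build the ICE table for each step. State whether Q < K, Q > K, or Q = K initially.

Q₀ = 1.639; Q > K (proceeds reverse)

Q₀ = 1.639 vs Keq = 3.6840e-05 ⇒ Q>K, reverse
Step 1:
                    B           C
  init         0.4904      0.8036
  Δ            0.8036     -0.8036
  eq            1.294  4.7669e-05
  solve Keq expr → x = -0.8036; check Q = 3.6840e-05
Then remove 0.505 M of B.
Step 2:
                    B           C
  init          0.789  4.7669e-05
  Δ        1.8604e-05 -1.8604e-05
  eq            0.789  2.9066e-05
  solve Keq expr → x = -1.8604e-05; check Q = 3.6840e-05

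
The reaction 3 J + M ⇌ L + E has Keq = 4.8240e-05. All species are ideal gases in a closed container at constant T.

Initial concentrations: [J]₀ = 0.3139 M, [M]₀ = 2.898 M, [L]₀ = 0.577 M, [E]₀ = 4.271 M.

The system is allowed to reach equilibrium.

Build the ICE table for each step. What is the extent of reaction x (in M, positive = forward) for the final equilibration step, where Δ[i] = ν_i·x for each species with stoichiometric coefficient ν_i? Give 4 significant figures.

x = -0.5766 M

Q₀ = 27.49 vs Keq = 4.8240e-05 ⇒ Q>K, reverse
Step 1:
                  J         M         L         E
  Initial    0.3139     2.898     0.577     4.271
  Change       1.73    0.5766   -0.5766   -0.5766
  Equil       2.044     3.475 3.8730e-04     3.694
  solve Keq expr → x = -0.5766; check Q = 4.8240e-05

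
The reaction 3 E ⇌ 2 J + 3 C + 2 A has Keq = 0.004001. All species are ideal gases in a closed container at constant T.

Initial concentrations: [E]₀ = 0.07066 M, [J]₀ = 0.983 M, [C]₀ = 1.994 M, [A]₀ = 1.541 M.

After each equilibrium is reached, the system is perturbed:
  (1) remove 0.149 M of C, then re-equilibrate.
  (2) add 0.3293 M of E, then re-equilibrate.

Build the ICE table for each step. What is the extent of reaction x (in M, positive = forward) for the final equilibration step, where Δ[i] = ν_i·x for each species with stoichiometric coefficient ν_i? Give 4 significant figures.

Q₀ = 5.1566e+04 vs Keq = 0.004001 ⇒ Q>K, reverse
Step 1:
                  E         J         C         A
  I         0.07066     0.983     1.994     1.541
  C           1.207    -0.805    -1.207    -0.805
  E           1.278     0.178    0.7865     0.736
  solve Keq expr → x = -0.4025; check Q = 0.004001
Then remove 0.149 M of C.
Step 2:
                  E         J         C         A
  I           1.278     0.178    0.6375     0.736
  C        -0.04012   0.02675   0.04012   0.02675
  E           1.238    0.2048    0.6777    0.7628
  solve Keq expr → x = 0.01337; check Q = 0.004001
Then add 0.3293 M of E.
Step 3:
                  E         J         C         A
  I           1.567    0.2048    0.6777    0.7628
  C        -0.05071   0.03381   0.05071   0.03381
  E           1.517    0.2386    0.7284    0.7966
  solve Keq expr → x = 0.0169; check Q = 0.004001

x = 0.0169 M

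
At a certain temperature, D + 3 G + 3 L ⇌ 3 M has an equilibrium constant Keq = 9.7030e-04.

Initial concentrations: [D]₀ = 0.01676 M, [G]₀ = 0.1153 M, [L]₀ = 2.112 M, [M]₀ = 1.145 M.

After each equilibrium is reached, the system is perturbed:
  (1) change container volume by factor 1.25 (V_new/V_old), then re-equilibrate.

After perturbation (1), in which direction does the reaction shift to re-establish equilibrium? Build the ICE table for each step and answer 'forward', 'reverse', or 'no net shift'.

Direction: reverse

Q₀ = 6203 vs Keq = 9.7030e-04 ⇒ Q>K, reverse
Step 1:
                   D          G          L          M
  Initial    0.01676     0.1153      2.112      1.145
  Change      0.3095     0.9286     0.9286    -0.9286
  Equil       0.3263      1.044      3.041     0.2164
  solve Keq expr → x = -0.3095; check Q = 9.7030e-04
Then change container volume by factor 1.25 (V_new/V_old).
Step 2:
                   D          G          L          M
  Initial      0.261     0.8352      2.433     0.1731
  Change     0.01173    0.03518    0.03518   -0.03518
  Equil       0.2728     0.8703      2.468     0.1379
  solve Keq expr → x = -0.01173; check Q = 9.7030e-04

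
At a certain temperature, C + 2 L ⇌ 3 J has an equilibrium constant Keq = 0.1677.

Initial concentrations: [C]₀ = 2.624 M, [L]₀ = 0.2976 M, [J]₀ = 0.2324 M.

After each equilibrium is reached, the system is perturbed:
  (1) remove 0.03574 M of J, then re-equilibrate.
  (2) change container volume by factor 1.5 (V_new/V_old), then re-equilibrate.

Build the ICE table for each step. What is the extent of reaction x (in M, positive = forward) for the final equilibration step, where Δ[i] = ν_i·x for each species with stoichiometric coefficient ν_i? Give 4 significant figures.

x = 0 M

Q₀ = 0.05401 vs Keq = 0.1677 ⇒ Q<K, forward
Step 1:
                   C          L          J
  Initial      2.624     0.2976     0.2324
  Change    -0.02318   -0.04637    0.06955
  Equil        2.601     0.2512     0.3019
  solve Keq expr → x = 0.02318; check Q = 0.1677
Then remove 0.03574 M of J.
Step 2:
                   C          L          J
  Initial      2.601     0.2512     0.2662
  Change   -0.007675   -0.01535    0.02303
  Equil        2.593     0.2359     0.2892
  solve Keq expr → x = 0.007675; check Q = 0.1677
Then change container volume by factor 1.5 (V_new/V_old).
Step 3:
                   C          L          J
  Initial      1.729     0.1573     0.1928
  Change           0          0          0
  Equil        1.729     0.1573     0.1928
  solve Keq expr → x = 0; check Q = 0.1677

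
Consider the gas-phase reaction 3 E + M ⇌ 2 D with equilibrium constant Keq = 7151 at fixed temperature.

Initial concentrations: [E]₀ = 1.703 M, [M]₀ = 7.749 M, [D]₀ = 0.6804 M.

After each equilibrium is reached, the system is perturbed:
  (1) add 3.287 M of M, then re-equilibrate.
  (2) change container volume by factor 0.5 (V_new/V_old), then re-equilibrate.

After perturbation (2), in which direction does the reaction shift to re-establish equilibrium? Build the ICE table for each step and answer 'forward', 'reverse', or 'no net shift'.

Q₀ = 0.0121 vs Keq = 7151 ⇒ Q<K, forward
Step 1:
                    E           M           D
  init          1.703       7.749      0.6804
  Δ            -1.663     -0.5545       1.109
  eq          0.03963       7.195       1.789
  solve Keq expr → x = 0.5545; check Q = 7151
Then add 3.287 M of M.
Step 2:
                    E           M           D
  init        0.03963       10.48       1.789
  Δ          -0.00463   -0.001543    0.003086
  eq            0.035       10.48       1.792
  solve Keq expr → x = 0.001543; check Q = 7151
Then change container volume by factor 0.5 (V_new/V_old).
Step 3:
                    E           M           D
  init           0.07       20.96       3.585
  Δ          -0.02575   -0.008585     0.01717
  eq          0.04424       20.95       3.602
  solve Keq expr → x = 0.008585; check Q = 7151

Direction: forward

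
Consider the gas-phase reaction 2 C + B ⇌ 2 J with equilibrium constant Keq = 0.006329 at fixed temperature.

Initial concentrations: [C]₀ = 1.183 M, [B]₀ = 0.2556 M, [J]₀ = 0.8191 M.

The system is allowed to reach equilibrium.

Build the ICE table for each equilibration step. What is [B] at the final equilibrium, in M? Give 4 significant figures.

Q₀ = 1.876 vs Keq = 0.006329 ⇒ Q>K, reverse
Step 1:
                    C           B           J
  Initial       1.183      0.2556      0.8191
  Change       0.7023      0.3511     -0.7023
  Equil         1.885      0.6067      0.1168
  solve Keq expr → x = -0.3511; check Q = 0.006329

[B]_eq = 0.6067 M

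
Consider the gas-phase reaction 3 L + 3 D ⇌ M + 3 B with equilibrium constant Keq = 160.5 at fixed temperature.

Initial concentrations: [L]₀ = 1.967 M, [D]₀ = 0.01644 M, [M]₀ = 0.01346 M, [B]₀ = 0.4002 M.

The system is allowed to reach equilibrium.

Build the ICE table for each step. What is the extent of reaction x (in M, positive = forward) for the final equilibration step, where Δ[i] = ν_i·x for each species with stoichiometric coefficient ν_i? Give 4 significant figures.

x = 0.002287 M

Q₀ = 25.51 vs Keq = 160.5 ⇒ Q<K, forward
Step 1:
                  L         D         M         B
  I           1.967   0.01644   0.01346    0.4002
  C       -0.006862 -0.006862  0.002287  0.006862
  E            1.96  0.009578   0.01575    0.4071
  solve Keq expr → x = 0.002287; check Q = 160.5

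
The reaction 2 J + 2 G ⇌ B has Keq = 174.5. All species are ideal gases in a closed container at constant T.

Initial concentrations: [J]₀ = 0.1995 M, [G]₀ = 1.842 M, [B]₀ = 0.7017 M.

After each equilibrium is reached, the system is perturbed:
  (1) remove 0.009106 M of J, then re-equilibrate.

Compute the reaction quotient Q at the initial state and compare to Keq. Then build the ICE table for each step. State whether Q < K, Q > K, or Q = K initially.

Q₀ = 5.196 vs Keq = 174.5 ⇒ Q<K, forward
Step 1:
                    J           G           B
  Initial      0.1995       1.842      0.7017
  Change      -0.1597     -0.1597     0.07986
  Equil       0.03978       1.682      0.7816
  solve Keq expr → x = 0.07986; check Q = 174.5
Then remove 0.009106 M of J.
Step 2:
                    J           G           B
  Initial     0.03068       1.682      0.7816
  Change     0.008788    0.008788   -0.004394
  Equil       0.03946       1.691      0.7772
  solve Keq expr → x = -0.004394; check Q = 174.5

Q₀ = 5.196; Q < K (proceeds forward)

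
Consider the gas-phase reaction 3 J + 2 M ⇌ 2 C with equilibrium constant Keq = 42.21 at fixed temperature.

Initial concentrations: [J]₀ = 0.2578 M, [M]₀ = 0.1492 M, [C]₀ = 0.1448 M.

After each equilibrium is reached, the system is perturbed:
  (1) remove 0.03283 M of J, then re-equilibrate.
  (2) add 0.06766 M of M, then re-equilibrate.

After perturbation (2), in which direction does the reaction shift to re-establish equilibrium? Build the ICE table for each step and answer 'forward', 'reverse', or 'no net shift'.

Q₀ = 54.97 vs Keq = 42.21 ⇒ Q>K, reverse
Step 1:
                    J           M           C
  Initial      0.2578      0.1492      0.1448
  Change     0.008924    0.005949   -0.005949
  Equil        0.2667      0.1551      0.1389
  solve Keq expr → x = -0.002975; check Q = 42.21
Then remove 0.03283 M of J.
Step 2:
                    J           M           C
  Initial      0.2339      0.1551      0.1389
  Change      0.01281    0.008539   -0.008539
  Equil        0.2467      0.1637      0.1303
  solve Keq expr → x = -0.00427; check Q = 42.21
Then add 0.06766 M of M.
Step 3:
                    J           M           C
  Initial      0.2467      0.2313      0.1303
  Change     -0.02434    -0.01623     0.01623
  Equil        0.2224      0.2151      0.1465
  solve Keq expr → x = 0.008115; check Q = 42.21

Direction: forward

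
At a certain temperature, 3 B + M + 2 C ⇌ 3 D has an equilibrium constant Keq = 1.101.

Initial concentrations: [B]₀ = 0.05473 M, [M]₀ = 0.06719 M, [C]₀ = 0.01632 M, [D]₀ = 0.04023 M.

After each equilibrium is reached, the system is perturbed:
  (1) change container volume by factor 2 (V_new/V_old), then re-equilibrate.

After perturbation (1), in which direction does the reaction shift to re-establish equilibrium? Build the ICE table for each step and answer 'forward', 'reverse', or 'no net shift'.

Q₀ = 2.2194e+04 vs Keq = 1.101 ⇒ Q>K, reverse
Step 1:
                  B         M         C         D
  init      0.05473   0.06719   0.01632   0.04023
  Δ         0.03555   0.01185    0.0237  -0.03555
  eq        0.09028   0.07904   0.04002  0.004681
  solve Keq expr → x = -0.01185; check Q = 1.101
Then change container volume by factor 2 (V_new/V_old).
Step 2:
                  B         M         C         D
  init      0.04514   0.03952   0.02001   0.00234
  Δ        0.001108 3.6943e-04 7.3887e-04 -0.001108
  eq        0.04625   0.03989   0.02075  0.001232
  solve Keq expr → x = -3.6943e-04; check Q = 1.101

Direction: reverse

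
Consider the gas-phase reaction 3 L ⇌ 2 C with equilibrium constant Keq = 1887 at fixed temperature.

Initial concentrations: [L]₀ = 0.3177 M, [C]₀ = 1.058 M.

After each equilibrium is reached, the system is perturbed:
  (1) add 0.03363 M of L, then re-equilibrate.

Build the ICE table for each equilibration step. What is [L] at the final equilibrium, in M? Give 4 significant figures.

[L]_eq = 0.09291 M

Q₀ = 34.91 vs Keq = 1887 ⇒ Q<K, forward
Step 1:
                    L           C
  init         0.3177       1.058
  Δ           -0.2259      0.1506
  eq          0.09182       1.209
  solve Keq expr → x = 0.07529; check Q = 1887
Then add 0.03363 M of L.
Step 2:
                    L           C
  init         0.1254       1.209
  Δ          -0.03253     0.02169
  eq          0.09291        1.23
  solve Keq expr → x = 0.01084; check Q = 1887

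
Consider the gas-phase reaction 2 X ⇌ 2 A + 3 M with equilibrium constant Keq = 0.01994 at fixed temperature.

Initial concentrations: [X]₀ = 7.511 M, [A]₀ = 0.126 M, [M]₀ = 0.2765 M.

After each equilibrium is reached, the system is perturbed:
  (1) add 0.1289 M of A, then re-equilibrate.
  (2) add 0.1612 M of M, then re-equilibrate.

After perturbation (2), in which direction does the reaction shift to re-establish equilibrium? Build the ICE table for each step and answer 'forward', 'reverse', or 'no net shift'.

Q₀ = 5.9488e-06 vs Keq = 0.01994 ⇒ Q<K, forward
Step 1:
                   X          A          M
  Initial      7.511      0.126     0.2765
  Change     -0.6153     0.6153     0.9229
  Equil        6.896     0.7413      1.199
  solve Keq expr → x = 0.3076; check Q = 0.01994
Then add 0.1289 M of A.
Step 2:
                   X          A          M
  Initial      6.896     0.8702      1.199
  Change     0.04913   -0.04913   -0.07369
  Equil        6.945     0.8211      1.126
  solve Keq expr → x = -0.02456; check Q = 0.01994
Then add 0.1612 M of M.
Step 3:
                   X          A          M
  Initial      6.945     0.8211      1.287
  Change     0.06225   -0.06225   -0.09337
  Equil        7.007     0.7588      1.194
  solve Keq expr → x = -0.03112; check Q = 0.01994

Direction: reverse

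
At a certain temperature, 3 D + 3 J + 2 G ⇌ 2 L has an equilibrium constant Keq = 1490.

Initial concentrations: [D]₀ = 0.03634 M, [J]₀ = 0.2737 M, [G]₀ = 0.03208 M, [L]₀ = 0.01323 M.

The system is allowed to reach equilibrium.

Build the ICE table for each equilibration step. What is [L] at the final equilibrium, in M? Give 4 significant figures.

[L]_eq = 0.002985 M

Q₀ = 1.7285e+05 vs Keq = 1490 ⇒ Q>K, reverse
Step 1:
                   D          J          G          L
  Initial    0.03634     0.2737    0.03208    0.01323
  Change     0.01537    0.01537    0.01024   -0.01024
  Equil      0.05171     0.2891    0.04232   0.002985
  solve Keq expr → x = -0.005122; check Q = 1490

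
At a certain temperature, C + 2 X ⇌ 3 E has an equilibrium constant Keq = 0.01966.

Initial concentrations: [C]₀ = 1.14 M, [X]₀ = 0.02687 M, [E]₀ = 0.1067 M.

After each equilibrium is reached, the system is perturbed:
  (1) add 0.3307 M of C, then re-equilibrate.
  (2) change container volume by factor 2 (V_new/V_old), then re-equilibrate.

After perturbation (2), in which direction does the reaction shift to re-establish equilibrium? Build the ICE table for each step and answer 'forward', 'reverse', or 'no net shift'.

Q₀ = 1.476 vs Keq = 0.01966 ⇒ Q>K, reverse
Step 1:
                   C          X          E
  I             1.14    0.02687     0.1067
  C          0.01999    0.03999   -0.05998
  E             1.16    0.06686    0.04672
  solve Keq expr → x = -0.01999; check Q = 0.01966
Then add 0.3307 M of C.
Step 2:
                   C          X          E
  I            1.491    0.06686    0.04672
  C        -0.001011  -0.002022   0.003033
  E             1.49    0.06484    0.04975
  solve Keq expr → x = 0.001011; check Q = 0.01966
Then change container volume by factor 2 (V_new/V_old).
Step 3:
                   C          X          E
  I           0.7448    0.03242    0.02487
  C                0          0          0
  E           0.7448    0.03242    0.02487
  solve Keq expr → x = 0; check Q = 0.01966

Direction: no net shift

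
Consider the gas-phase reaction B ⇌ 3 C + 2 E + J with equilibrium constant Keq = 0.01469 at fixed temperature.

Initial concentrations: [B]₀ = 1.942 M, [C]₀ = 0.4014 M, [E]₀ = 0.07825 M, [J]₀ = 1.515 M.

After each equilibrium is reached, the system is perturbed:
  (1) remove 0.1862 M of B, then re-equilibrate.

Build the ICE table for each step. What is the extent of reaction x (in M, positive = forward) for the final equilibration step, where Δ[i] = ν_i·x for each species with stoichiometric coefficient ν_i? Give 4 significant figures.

x = -0.003351 M

Q₀ = 3.0893e-04 vs Keq = 0.01469 ⇒ Q<K, forward
Step 1:
                    B           C           E           J
  Initial       1.942      0.4014     0.07825       1.515
  Change     -0.08429      0.2529      0.1686     0.08429
  Equil         1.858      0.6543      0.2468       1.599
  solve Keq expr → x = 0.08429; check Q = 0.01469
Then remove 0.1862 M of B.
Step 2:
                    B           C           E           J
  Initial       1.672      0.6543      0.2468       1.599
  Change     0.003351    -0.01005   -0.006703   -0.003351
  Equil         1.675      0.6442      0.2401       1.596
  solve Keq expr → x = -0.003351; check Q = 0.01469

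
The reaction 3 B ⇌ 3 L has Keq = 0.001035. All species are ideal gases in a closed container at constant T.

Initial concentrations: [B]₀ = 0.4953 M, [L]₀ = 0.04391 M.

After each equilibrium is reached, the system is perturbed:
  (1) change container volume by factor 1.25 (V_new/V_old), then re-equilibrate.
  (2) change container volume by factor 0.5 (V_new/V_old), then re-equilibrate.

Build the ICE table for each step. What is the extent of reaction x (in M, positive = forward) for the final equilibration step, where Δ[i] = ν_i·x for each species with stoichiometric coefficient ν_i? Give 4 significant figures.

x = 0 M

Q₀ = 6.9676e-04 vs Keq = 0.001035 ⇒ Q<K, forward
Step 1:
                    B           L
  I            0.4953     0.04391
  C         -0.005623    0.005623
  E            0.4897     0.04953
  solve Keq expr → x = 0.001874; check Q = 0.001035
Then change container volume by factor 1.25 (V_new/V_old).
Step 2:
                    B           L
  I            0.3917     0.03963
  C                 0           0
  E            0.3917     0.03963
  solve Keq expr → x = 0; check Q = 0.001035
Then change container volume by factor 0.5 (V_new/V_old).
Step 3:
                    B           L
  I            0.7835     0.07925
  C                 0           0
  E            0.7835     0.07925
  solve Keq expr → x = 0; check Q = 0.001035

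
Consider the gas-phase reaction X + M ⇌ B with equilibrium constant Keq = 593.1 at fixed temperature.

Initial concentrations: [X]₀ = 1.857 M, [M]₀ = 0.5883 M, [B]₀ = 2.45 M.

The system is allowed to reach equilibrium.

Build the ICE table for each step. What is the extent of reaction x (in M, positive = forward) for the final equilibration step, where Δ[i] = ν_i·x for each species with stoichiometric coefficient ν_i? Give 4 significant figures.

Q₀ = 2.243 vs Keq = 593.1 ⇒ Q<K, forward
Step 1:
                    X           M           B
  init          1.857      0.5883        2.45
  Δ           -0.5843     -0.5843      0.5843
  eq            1.273     0.00402       3.034
  solve Keq expr → x = 0.5843; check Q = 593.1

x = 0.5843 M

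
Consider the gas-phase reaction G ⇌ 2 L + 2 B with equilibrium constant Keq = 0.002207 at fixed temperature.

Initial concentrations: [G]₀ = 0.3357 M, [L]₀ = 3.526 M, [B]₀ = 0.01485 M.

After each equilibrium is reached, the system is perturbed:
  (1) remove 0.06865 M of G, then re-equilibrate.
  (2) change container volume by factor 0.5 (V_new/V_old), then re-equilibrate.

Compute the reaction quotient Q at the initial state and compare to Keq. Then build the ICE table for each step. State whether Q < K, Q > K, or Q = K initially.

Q₀ = 0.008167 vs Keq = 0.002207 ⇒ Q>K, reverse
Step 1:
                  G         L         B
  I          0.3357     3.526   0.01485
  C        0.003537 -0.007074 -0.007074
  E          0.3392     3.519  0.007776
  solve Keq expr → x = -0.003537; check Q = 0.002207
Then remove 0.06865 M of G.
Step 2:
                  G         L         B
  I          0.2706     3.519  0.007776
  C       4.1214e-04 -8.2428e-04 -8.2428e-04
  E           0.271     3.518  0.006951
  solve Keq expr → x = -4.1214e-04; check Q = 0.002207
Then change container volume by factor 0.5 (V_new/V_old).
Step 3:
                  G         L         B
  I           0.542     7.036    0.0139
  C         0.00448 -0.008961 -0.008961
  E          0.5465     7.027  0.004942
  solve Keq expr → x = -0.00448; check Q = 0.002207

Q₀ = 0.008167; Q > K (proceeds reverse)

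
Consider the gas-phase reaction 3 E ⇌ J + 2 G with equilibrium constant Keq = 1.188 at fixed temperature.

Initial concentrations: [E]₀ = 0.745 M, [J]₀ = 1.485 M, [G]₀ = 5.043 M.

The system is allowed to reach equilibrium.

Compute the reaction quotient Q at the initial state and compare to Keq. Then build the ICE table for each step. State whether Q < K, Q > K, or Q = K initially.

Q₀ = 91.33 vs Keq = 1.188 ⇒ Q>K, reverse
Step 1:
                    E           J           G
  I             0.745       1.485       5.043
  C             1.591     -0.5303      -1.061
  E             2.336      0.9547       3.982
  solve Keq expr → x = -0.5303; check Q = 1.188

Q₀ = 91.33; Q > K (proceeds reverse)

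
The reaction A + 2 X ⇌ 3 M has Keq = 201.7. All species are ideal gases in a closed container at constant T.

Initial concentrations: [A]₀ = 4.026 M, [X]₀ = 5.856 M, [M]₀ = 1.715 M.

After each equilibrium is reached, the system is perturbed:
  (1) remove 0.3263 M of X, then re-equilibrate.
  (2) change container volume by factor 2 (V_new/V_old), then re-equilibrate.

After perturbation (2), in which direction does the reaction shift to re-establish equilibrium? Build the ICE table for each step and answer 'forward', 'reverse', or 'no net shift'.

Q₀ = 0.03654 vs Keq = 201.7 ⇒ Q<K, forward
Step 1:
                  A         X         M
  I           4.026     5.856     1.715
  C          -2.268    -4.536     6.804
  E           1.758      1.32     8.519
  solve Keq expr → x = 2.268; check Q = 201.7
Then remove 0.3263 M of X.
Step 2:
                  A         X         M
  I           1.758     0.994     8.519
  C          0.1077    0.2154   -0.3231
  E           1.866     1.209     8.195
  solve Keq expr → x = -0.1077; check Q = 201.7
Then change container volume by factor 2 (V_new/V_old).
Step 3:
                  A         X         M
  I          0.9329    0.6047     4.098
  C               0         0         0
  E          0.9329    0.6047     4.098
  solve Keq expr → x = 0; check Q = 201.7

Direction: no net shift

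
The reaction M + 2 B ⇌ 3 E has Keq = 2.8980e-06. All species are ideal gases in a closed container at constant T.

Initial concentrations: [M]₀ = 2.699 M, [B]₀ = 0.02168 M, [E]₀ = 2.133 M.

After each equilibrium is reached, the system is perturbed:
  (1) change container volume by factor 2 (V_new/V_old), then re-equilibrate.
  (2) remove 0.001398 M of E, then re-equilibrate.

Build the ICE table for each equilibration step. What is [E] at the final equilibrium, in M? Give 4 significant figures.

[E]_eq = 0.01357 M

Q₀ = 7650 vs Keq = 2.8980e-06 ⇒ Q>K, reverse
Step 1:
                   M          B          E
  Initial      2.699    0.02168      2.133
  Change      0.7019      1.404     -2.106
  Equil        3.401      1.426    0.02716
  solve Keq expr → x = -0.7019; check Q = 2.8980e-06
Then change container volume by factor 2 (V_new/V_old).
Step 2:
                   M          B          E
  Initial        1.7     0.7128    0.01358
  Change           0          0          0
  Equil          1.7     0.7128    0.01358
  solve Keq expr → x = 0; check Q = 2.8980e-06
Then remove 0.001398 M of E.
Step 3:
                   M          B          E
  Initial        1.7     0.7128    0.01218
  Change  -4.6168e-04 -9.2336e-04   0.001385
  Equil          1.7     0.7119    0.01357
  solve Keq expr → x = 4.6168e-04; check Q = 2.8980e-06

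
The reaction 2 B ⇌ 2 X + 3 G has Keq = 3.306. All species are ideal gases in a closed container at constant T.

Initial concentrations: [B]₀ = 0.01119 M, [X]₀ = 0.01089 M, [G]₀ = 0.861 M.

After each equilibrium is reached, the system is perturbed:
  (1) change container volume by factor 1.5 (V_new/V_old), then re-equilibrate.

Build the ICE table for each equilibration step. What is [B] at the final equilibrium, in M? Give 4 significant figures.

Q₀ = 0.6045 vs Keq = 3.306 ⇒ Q<K, forward
Step 1:
                    B           X           G
  init        0.01119     0.01089       0.861
  Δ         -0.004396    0.004396    0.006594
  eq         0.006794     0.01529      0.8676
  solve Keq expr → x = 0.002198; check Q = 3.306
Then change container volume by factor 1.5 (V_new/V_old).
Step 2:
                    B           X           G
  init       0.004529     0.01019      0.5784
  Δ         -0.001647    0.001647    0.002471
  eq         0.002882     0.01184      0.5809
  solve Keq expr → x = 8.2351e-04; check Q = 3.306

[B]_eq = 0.002882 M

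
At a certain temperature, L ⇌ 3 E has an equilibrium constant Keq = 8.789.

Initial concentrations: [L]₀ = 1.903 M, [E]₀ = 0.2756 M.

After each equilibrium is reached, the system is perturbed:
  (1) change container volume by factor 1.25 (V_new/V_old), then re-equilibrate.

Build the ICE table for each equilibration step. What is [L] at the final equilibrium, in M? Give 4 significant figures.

[L]_eq = 0.9255 M

Q₀ = 0.011 vs Keq = 8.789 ⇒ Q<K, forward
Step 1:
                    L           E
  I             1.903      0.2756
  C           -0.6498       1.949
  E             1.253       2.225
  solve Keq expr → x = 0.6498; check Q = 8.789
Then change container volume by factor 1.25 (V_new/V_old).
Step 2:
                    L           E
  I             1.003        1.78
  C          -0.07706      0.2312
  E            0.9255       2.011
  solve Keq expr → x = 0.07706; check Q = 8.789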